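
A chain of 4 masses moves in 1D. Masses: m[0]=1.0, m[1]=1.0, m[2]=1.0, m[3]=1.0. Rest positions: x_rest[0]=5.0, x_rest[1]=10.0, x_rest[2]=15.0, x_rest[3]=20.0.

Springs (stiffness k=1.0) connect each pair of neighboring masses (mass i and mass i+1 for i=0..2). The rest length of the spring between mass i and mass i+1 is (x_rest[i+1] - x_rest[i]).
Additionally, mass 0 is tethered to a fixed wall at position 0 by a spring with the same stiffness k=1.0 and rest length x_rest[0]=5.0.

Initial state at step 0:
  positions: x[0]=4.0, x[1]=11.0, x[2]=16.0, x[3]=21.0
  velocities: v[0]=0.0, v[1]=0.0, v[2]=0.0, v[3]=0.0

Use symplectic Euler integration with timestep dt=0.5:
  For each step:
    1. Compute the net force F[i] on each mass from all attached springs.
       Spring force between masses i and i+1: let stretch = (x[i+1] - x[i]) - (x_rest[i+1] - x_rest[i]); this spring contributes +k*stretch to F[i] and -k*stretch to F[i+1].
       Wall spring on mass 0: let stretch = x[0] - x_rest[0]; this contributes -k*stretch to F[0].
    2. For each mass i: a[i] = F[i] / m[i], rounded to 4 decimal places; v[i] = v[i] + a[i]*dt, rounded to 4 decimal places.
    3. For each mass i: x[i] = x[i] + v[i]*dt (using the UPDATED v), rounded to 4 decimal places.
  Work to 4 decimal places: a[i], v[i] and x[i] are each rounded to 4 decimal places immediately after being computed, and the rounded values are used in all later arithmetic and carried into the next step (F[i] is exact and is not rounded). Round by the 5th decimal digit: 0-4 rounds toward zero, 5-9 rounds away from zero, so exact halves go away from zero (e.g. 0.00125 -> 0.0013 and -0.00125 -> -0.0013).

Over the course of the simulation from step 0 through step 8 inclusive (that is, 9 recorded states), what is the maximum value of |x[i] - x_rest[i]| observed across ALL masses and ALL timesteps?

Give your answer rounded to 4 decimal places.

Step 0: x=[4.0000 11.0000 16.0000 21.0000] v=[0.0000 0.0000 0.0000 0.0000]
Step 1: x=[4.7500 10.5000 16.0000 21.0000] v=[1.5000 -1.0000 0.0000 0.0000]
Step 2: x=[5.7500 9.9375 15.8750 21.0000] v=[2.0000 -1.1250 -0.2500 0.0000]
Step 3: x=[6.3594 9.8125 15.5469 20.9688] v=[1.2188 -0.2500 -0.6563 -0.0625]
Step 4: x=[6.2422 10.2579 15.1406 20.8321] v=[-0.2344 0.8907 -0.8126 -0.2735]
Step 5: x=[5.5684 10.9200 14.9365 20.5225] v=[-1.3477 1.3242 -0.4082 -0.6193]
Step 6: x=[4.8404 11.2484 15.1248 20.0664] v=[-1.4561 0.6567 0.3766 -0.9123]
Step 7: x=[4.5043 10.9439 15.5794 19.6249] v=[-0.6723 -0.6091 0.9092 -0.8831]
Step 8: x=[4.6520 10.1883 15.8865 19.4220] v=[0.2954 -1.5112 0.6142 -0.4059]
Max displacement = 1.3594

Answer: 1.3594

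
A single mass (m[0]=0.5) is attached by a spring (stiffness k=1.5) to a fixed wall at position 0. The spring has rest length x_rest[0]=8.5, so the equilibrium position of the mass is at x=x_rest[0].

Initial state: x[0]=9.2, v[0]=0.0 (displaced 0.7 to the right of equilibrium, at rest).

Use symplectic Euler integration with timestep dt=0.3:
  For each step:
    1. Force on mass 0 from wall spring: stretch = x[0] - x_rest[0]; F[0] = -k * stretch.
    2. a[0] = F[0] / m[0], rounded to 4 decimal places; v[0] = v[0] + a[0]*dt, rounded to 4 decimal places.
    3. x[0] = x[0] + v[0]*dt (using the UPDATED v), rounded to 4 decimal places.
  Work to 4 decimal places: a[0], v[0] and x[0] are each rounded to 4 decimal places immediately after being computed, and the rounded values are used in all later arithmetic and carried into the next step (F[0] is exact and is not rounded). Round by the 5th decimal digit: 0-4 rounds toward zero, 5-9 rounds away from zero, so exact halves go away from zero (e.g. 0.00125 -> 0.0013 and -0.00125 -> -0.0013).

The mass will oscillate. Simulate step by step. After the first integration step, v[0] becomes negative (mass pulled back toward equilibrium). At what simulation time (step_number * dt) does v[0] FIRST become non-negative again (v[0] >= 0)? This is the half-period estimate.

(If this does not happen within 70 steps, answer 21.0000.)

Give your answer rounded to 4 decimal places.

Answer: 1.8000

Derivation:
Step 0: x=[9.2000] v=[0.0000]
Step 1: x=[9.0110] v=[-0.6300]
Step 2: x=[8.6840] v=[-1.0899]
Step 3: x=[8.3074] v=[-1.2555]
Step 4: x=[7.9827] v=[-1.0822]
Step 5: x=[7.7977] v=[-0.6166]
Step 6: x=[7.8024] v=[0.0155]
First v>=0 after going negative at step 6, time=1.8000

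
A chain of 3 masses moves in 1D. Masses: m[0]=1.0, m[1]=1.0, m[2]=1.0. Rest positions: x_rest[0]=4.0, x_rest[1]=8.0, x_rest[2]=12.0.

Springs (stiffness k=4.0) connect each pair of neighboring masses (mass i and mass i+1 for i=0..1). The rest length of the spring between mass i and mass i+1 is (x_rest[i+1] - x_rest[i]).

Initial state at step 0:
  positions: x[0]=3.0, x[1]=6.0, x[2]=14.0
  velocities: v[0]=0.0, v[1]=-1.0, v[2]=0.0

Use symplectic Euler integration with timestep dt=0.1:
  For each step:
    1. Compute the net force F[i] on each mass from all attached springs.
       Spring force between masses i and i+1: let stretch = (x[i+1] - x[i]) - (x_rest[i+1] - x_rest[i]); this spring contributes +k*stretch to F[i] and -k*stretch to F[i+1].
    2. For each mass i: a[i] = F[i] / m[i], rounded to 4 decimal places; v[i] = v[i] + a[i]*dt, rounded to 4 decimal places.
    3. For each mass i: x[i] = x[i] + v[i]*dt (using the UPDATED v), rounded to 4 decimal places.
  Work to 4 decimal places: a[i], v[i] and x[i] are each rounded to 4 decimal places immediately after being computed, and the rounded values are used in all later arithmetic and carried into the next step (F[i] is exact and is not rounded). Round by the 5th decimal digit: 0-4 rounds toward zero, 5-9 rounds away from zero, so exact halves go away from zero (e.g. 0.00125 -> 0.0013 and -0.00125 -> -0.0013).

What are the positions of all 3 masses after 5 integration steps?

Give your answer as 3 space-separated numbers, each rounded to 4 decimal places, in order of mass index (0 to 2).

Step 0: x=[3.0000 6.0000 14.0000] v=[0.0000 -1.0000 0.0000]
Step 1: x=[2.9600 6.1000 13.8400] v=[-0.4000 1.0000 -1.6000]
Step 2: x=[2.8856 6.3840 13.5304] v=[-0.7440 2.8400 -3.0960]
Step 3: x=[2.7911 6.8139 13.0949] v=[-0.9446 4.2992 -4.3546]
Step 4: x=[2.6976 7.3342 12.5682] v=[-0.9355 5.2025 -5.2670]
Step 5: x=[2.6295 7.8784 11.9921] v=[-0.6809 5.4415 -5.7606]

Answer: 2.6295 7.8784 11.9921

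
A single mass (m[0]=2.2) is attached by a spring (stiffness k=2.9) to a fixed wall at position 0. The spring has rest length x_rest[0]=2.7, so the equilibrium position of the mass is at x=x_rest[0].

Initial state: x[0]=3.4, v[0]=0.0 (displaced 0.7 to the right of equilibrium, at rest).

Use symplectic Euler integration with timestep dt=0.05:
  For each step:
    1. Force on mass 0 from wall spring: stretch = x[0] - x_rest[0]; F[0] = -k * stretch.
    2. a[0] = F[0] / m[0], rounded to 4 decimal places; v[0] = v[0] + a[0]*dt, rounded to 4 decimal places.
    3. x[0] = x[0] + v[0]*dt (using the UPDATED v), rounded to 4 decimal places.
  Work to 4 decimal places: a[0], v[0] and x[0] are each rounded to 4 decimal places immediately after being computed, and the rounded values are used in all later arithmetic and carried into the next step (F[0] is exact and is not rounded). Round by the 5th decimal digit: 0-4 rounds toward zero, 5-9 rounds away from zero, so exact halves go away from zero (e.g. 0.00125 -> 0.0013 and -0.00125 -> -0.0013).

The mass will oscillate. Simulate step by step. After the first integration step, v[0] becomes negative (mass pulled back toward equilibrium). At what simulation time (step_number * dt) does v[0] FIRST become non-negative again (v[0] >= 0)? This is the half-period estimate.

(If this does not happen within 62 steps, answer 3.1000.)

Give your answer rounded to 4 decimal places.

Step 0: x=[3.4000] v=[0.0000]
Step 1: x=[3.3977] v=[-0.0461]
Step 2: x=[3.3931] v=[-0.0921]
Step 3: x=[3.3862] v=[-0.1378]
Step 4: x=[3.3771] v=[-0.1830]
Step 5: x=[3.3657] v=[-0.2276]
Step 6: x=[3.3521] v=[-0.2715]
Step 7: x=[3.3364] v=[-0.3145]
Step 8: x=[3.3186] v=[-0.3564]
Step 9: x=[3.2987] v=[-0.3972]
Step 10: x=[3.2769] v=[-0.4367]
Step 11: x=[3.2532] v=[-0.4747]
Step 12: x=[3.2276] v=[-0.5112]
Step 13: x=[3.2003] v=[-0.5460]
Step 14: x=[3.1714] v=[-0.5790]
Step 15: x=[3.1409] v=[-0.6101]
Step 16: x=[3.1089] v=[-0.6392]
Step 17: x=[3.0756] v=[-0.6662]
Step 18: x=[3.0411] v=[-0.6910]
Step 19: x=[3.0054] v=[-0.7135]
Step 20: x=[2.9687] v=[-0.7336]
Step 21: x=[2.9311] v=[-0.7513]
Step 22: x=[2.8928] v=[-0.7665]
Step 23: x=[2.8538] v=[-0.7792]
Step 24: x=[2.8143] v=[-0.7893]
Step 25: x=[2.7745] v=[-0.7968]
Step 26: x=[2.7344] v=[-0.8017]
Step 27: x=[2.6942] v=[-0.8040]
Step 28: x=[2.6540] v=[-0.8036]
Step 29: x=[2.6140] v=[-0.8006]
Step 30: x=[2.5743] v=[-0.7949]
Step 31: x=[2.5350] v=[-0.7866]
Step 32: x=[2.4962] v=[-0.7757]
Step 33: x=[2.4581] v=[-0.7623]
Step 34: x=[2.4208] v=[-0.7464]
Step 35: x=[2.3844] v=[-0.7280]
Step 36: x=[2.3490] v=[-0.7072]
Step 37: x=[2.3148] v=[-0.6841]
Step 38: x=[2.2819] v=[-0.6587]
Step 39: x=[2.2503] v=[-0.6311]
Step 40: x=[2.2202] v=[-0.6015]
Step 41: x=[2.1917] v=[-0.5699]
Step 42: x=[2.1649] v=[-0.5364]
Step 43: x=[2.1398] v=[-0.5011]
Step 44: x=[2.1166] v=[-0.4642]
Step 45: x=[2.0953] v=[-0.4258]
Step 46: x=[2.0760] v=[-0.3859]
Step 47: x=[2.0588] v=[-0.3448]
Step 48: x=[2.0437] v=[-0.3025]
Step 49: x=[2.0307] v=[-0.2592]
Step 50: x=[2.0199] v=[-0.2151]
Step 51: x=[2.0114] v=[-0.1703]
Step 52: x=[2.0052] v=[-0.1249]
Step 53: x=[2.0012] v=[-0.0791]
Step 54: x=[1.9996] v=[-0.0330]
Step 55: x=[2.0003] v=[0.0132]
First v>=0 after going negative at step 55, time=2.7500

Answer: 2.7500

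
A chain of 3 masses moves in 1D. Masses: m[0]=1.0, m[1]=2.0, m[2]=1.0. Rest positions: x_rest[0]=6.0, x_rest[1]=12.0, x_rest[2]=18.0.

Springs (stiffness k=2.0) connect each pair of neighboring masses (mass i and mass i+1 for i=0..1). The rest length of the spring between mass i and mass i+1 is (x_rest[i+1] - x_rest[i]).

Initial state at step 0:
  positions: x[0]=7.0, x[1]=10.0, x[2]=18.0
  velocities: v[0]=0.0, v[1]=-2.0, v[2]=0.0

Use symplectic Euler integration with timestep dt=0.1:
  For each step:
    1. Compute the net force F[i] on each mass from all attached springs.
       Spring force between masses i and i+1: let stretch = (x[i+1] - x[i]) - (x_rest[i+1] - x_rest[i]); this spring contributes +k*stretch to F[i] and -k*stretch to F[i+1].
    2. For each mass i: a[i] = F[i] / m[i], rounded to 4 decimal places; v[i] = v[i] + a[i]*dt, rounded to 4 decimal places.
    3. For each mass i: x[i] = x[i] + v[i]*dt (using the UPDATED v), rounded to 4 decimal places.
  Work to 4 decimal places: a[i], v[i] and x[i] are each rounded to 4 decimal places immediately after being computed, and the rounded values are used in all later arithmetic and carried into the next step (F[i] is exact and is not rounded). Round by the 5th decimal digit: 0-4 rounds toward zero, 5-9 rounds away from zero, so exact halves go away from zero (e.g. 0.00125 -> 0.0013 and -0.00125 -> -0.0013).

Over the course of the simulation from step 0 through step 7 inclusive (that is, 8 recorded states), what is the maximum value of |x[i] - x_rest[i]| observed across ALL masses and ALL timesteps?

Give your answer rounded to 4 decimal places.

Answer: 2.2941

Derivation:
Step 0: x=[7.0000 10.0000 18.0000] v=[0.0000 -2.0000 0.0000]
Step 1: x=[6.9400 9.8500 17.9600] v=[-0.6000 -1.5000 -0.4000]
Step 2: x=[6.8182 9.7520 17.8778] v=[-1.2180 -0.9800 -0.8220]
Step 3: x=[6.6351 9.7059 17.7531] v=[-1.8312 -0.4608 -1.2472]
Step 4: x=[6.3934 9.7096 17.5874] v=[-2.4170 0.0368 -1.6566]
Step 5: x=[6.0980 9.7589 17.3842] v=[-2.9538 0.4930 -2.0322]
Step 6: x=[5.7558 9.8478 17.1485] v=[-3.4216 0.8894 -2.3573]
Step 7: x=[5.3755 9.9688 16.8868] v=[-3.8032 1.2103 -2.6174]
Max displacement = 2.2941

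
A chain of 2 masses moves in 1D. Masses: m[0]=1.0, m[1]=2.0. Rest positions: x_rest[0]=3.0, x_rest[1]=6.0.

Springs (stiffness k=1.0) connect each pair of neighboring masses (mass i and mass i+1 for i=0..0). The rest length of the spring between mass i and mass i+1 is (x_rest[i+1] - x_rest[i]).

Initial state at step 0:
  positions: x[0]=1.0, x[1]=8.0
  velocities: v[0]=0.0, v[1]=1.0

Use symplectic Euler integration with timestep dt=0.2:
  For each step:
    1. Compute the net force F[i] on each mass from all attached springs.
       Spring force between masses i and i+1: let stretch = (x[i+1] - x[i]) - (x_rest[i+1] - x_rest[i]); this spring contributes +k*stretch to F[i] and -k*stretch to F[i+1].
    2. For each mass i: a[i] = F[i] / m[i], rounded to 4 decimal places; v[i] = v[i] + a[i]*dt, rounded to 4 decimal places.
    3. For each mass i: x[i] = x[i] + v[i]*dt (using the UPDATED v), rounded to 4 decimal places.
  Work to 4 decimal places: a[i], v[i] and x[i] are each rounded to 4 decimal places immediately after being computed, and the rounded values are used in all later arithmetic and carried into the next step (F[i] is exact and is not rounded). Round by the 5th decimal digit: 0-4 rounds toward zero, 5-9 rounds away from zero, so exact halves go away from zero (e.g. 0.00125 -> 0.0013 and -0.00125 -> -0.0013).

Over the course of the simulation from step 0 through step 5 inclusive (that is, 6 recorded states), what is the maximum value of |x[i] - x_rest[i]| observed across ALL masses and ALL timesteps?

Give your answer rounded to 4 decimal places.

Answer: 2.1608

Derivation:
Step 0: x=[1.0000 8.0000] v=[0.0000 1.0000]
Step 1: x=[1.1600 8.1200] v=[0.8000 0.6000]
Step 2: x=[1.4784 8.1608] v=[1.5920 0.2040]
Step 3: x=[1.9441 8.1280] v=[2.3285 -0.1642]
Step 4: x=[2.5372 8.0315] v=[2.9653 -0.4826]
Step 5: x=[3.2300 7.8851] v=[3.4642 -0.7320]
Max displacement = 2.1608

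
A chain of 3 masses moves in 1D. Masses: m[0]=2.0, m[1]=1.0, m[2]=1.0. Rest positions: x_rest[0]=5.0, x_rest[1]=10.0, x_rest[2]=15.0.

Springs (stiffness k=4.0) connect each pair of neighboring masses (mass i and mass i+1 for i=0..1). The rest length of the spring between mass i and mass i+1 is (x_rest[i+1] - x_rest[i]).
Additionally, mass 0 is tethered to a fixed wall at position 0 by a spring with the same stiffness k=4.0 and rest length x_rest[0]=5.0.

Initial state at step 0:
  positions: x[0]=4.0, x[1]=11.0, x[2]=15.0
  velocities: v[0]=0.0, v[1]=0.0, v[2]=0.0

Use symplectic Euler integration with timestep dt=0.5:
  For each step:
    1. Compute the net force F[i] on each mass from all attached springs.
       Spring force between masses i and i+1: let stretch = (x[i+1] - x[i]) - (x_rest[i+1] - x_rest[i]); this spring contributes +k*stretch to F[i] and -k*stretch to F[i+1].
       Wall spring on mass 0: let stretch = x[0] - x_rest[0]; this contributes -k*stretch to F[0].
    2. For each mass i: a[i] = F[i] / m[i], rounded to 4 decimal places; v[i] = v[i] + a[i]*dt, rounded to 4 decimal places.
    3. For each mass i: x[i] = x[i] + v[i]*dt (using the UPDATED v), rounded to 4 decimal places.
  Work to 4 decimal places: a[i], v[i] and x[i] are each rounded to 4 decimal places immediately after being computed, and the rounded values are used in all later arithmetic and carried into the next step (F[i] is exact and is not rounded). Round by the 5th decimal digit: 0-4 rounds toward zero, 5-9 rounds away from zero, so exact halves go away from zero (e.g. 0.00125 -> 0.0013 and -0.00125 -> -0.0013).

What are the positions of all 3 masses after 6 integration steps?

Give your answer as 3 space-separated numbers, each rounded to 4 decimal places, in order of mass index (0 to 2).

Answer: 3.8750 11.8750 14.7500

Derivation:
Step 0: x=[4.0000 11.0000 15.0000] v=[0.0000 0.0000 0.0000]
Step 1: x=[5.5000 8.0000 16.0000] v=[3.0000 -6.0000 2.0000]
Step 2: x=[5.5000 10.5000 14.0000] v=[0.0000 5.0000 -4.0000]
Step 3: x=[5.2500 11.5000 13.5000] v=[-0.5000 2.0000 -1.0000]
Step 4: x=[5.5000 8.2500 16.0000] v=[0.5000 -6.5000 5.0000]
Step 5: x=[4.3750 10.0000 15.7500] v=[-2.2500 3.5000 -0.5000]
Step 6: x=[3.8750 11.8750 14.7500] v=[-1.0000 3.7500 -2.0000]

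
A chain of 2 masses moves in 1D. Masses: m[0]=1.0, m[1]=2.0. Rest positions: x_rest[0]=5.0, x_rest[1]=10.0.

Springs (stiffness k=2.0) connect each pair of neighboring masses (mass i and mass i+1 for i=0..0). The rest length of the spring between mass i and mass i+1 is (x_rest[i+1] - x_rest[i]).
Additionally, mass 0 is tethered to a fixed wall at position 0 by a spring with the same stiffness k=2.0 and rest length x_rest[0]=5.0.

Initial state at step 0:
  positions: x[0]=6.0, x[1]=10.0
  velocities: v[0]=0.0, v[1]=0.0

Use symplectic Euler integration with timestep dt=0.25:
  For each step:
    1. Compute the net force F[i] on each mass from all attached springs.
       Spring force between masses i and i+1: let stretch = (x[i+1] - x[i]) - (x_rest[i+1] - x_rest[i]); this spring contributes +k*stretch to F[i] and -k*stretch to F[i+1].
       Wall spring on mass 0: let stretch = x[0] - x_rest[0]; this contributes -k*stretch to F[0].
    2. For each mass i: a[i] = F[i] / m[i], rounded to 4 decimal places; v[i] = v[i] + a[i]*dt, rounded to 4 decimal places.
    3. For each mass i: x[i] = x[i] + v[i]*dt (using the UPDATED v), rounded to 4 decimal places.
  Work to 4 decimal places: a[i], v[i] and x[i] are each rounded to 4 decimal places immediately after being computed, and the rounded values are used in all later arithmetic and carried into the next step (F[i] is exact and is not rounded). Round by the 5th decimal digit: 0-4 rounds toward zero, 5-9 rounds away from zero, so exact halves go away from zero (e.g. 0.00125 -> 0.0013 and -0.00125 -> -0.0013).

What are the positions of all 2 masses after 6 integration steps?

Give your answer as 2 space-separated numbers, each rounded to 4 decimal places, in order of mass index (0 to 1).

Answer: 4.2296 10.3498

Derivation:
Step 0: x=[6.0000 10.0000] v=[0.0000 0.0000]
Step 1: x=[5.7500 10.0625] v=[-1.0000 0.2500]
Step 2: x=[5.3203 10.1680] v=[-1.7188 0.4219]
Step 3: x=[4.8315 10.2830] v=[-1.9551 0.4600]
Step 4: x=[4.4202 10.3698] v=[-1.6451 0.3471]
Step 5: x=[4.2001 10.3972] v=[-0.8804 0.1097]
Step 6: x=[4.2296 10.3498] v=[0.1181 -0.1896]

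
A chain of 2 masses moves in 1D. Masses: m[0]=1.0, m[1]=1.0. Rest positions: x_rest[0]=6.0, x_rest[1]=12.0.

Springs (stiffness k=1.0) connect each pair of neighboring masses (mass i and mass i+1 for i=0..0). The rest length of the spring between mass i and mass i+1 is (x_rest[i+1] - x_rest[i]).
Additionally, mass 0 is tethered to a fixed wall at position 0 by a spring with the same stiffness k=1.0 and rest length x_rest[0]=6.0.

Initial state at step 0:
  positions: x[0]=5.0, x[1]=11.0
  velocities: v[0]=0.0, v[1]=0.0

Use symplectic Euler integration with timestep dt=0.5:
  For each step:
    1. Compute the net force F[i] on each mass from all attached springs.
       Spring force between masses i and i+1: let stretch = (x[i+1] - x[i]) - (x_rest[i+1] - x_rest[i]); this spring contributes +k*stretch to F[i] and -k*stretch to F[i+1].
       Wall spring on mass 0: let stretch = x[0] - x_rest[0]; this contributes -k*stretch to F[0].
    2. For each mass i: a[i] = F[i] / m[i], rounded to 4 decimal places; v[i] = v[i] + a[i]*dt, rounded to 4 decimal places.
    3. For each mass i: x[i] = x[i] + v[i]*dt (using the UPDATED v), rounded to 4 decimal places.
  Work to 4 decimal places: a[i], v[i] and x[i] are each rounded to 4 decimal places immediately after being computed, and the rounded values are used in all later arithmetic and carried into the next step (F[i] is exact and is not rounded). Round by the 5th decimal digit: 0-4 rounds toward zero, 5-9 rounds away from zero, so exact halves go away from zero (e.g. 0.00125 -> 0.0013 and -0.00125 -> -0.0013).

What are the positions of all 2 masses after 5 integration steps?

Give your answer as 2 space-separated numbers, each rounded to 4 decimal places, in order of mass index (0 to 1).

Step 0: x=[5.0000 11.0000] v=[0.0000 0.0000]
Step 1: x=[5.2500 11.0000] v=[0.5000 0.0000]
Step 2: x=[5.6250 11.0625] v=[0.7500 0.1250]
Step 3: x=[5.9532 11.2657] v=[0.6563 0.4063]
Step 4: x=[6.1212 11.6408] v=[0.3360 0.7501]
Step 5: x=[6.1388 12.1360] v=[0.0352 0.9903]

Answer: 6.1388 12.1360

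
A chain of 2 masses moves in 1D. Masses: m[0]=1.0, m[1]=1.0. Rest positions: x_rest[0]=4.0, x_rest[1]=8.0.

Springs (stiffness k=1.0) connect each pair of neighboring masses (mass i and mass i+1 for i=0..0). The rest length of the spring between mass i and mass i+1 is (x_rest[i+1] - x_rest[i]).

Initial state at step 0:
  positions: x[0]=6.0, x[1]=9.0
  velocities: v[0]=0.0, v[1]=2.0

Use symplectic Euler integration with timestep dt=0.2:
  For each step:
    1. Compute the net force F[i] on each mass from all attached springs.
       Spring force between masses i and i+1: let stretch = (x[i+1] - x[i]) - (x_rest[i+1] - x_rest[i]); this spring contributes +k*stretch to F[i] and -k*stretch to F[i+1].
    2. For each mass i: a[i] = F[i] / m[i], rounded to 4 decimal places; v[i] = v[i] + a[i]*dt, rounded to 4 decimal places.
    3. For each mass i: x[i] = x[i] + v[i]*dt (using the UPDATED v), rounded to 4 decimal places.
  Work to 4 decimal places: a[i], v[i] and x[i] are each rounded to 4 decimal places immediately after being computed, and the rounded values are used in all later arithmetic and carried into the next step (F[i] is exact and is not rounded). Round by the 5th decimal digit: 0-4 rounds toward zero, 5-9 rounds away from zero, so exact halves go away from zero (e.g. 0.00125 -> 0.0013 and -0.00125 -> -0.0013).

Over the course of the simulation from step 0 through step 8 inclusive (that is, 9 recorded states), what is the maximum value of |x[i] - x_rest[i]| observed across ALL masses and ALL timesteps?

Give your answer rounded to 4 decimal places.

Step 0: x=[6.0000 9.0000] v=[0.0000 2.0000]
Step 1: x=[5.9600 9.4400] v=[-0.2000 2.2000]
Step 2: x=[5.8992 9.9008] v=[-0.3040 2.3040]
Step 3: x=[5.8385 10.3615] v=[-0.3037 2.3037]
Step 4: x=[5.7987 10.8013] v=[-0.1991 2.1991]
Step 5: x=[5.7990 11.2010] v=[0.0014 1.9986]
Step 6: x=[5.8554 11.5446] v=[0.2818 1.7182]
Step 7: x=[5.9793 11.8207] v=[0.6196 1.3804]
Step 8: x=[6.1769 12.0231] v=[0.9879 1.0121]
Max displacement = 4.0231

Answer: 4.0231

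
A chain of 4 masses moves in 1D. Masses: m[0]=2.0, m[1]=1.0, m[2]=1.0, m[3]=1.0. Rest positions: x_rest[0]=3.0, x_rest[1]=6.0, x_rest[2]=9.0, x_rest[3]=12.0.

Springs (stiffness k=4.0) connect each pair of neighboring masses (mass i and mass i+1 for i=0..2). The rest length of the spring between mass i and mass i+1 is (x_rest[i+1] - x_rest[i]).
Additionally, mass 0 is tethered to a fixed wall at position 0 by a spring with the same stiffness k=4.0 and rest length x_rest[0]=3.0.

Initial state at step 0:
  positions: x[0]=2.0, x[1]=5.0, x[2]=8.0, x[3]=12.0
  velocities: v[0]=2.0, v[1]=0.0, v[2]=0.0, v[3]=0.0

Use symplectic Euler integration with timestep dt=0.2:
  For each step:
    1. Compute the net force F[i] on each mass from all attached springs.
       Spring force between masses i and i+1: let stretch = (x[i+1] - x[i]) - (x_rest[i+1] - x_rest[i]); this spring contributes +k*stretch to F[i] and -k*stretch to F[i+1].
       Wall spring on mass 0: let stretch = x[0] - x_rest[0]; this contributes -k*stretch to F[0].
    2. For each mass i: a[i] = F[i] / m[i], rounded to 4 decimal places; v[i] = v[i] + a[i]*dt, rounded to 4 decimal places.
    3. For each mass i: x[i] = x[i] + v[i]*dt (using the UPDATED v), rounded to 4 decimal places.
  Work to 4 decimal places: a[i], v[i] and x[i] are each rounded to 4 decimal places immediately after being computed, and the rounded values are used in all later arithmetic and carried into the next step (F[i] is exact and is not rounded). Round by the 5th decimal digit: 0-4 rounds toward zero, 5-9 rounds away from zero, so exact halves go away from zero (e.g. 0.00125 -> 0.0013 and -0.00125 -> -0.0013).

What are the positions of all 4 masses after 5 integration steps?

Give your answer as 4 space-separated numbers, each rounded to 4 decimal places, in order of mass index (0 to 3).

Answer: 3.8757 6.4697 8.7867 10.9109

Derivation:
Step 0: x=[2.0000 5.0000 8.0000 12.0000] v=[2.0000 0.0000 0.0000 0.0000]
Step 1: x=[2.4800 5.0000 8.1600 11.8400] v=[2.4000 0.0000 0.8000 -0.8000]
Step 2: x=[2.9632 5.1024 8.4032 11.5712] v=[2.4160 0.5120 1.2160 -1.3440]
Step 3: x=[3.3805 5.3907 8.6252 11.2755] v=[2.0864 1.4413 1.1098 -1.4784]
Step 4: x=[3.6882 5.8748 8.7537 11.0358] v=[1.5383 2.4207 0.6424 -1.1986]
Step 5: x=[3.8757 6.4697 8.7867 10.9109] v=[0.9377 2.9745 0.1650 -0.6243]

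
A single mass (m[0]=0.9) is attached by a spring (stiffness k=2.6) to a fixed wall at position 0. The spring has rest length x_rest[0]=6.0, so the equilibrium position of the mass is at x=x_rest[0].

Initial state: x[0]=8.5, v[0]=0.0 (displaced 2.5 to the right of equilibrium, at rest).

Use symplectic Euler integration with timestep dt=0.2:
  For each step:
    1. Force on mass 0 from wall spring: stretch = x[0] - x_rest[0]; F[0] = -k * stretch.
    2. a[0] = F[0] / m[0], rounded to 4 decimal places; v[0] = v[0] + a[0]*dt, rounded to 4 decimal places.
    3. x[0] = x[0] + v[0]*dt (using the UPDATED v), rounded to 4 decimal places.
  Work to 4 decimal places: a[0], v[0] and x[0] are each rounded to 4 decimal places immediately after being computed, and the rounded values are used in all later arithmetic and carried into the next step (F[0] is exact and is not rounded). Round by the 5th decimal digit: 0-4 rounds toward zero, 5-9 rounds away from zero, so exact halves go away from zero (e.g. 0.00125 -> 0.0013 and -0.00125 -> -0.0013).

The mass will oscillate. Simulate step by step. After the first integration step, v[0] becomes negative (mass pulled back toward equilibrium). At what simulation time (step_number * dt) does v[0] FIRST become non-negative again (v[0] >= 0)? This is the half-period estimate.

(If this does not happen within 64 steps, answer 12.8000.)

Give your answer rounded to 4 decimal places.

Answer: 2.0000

Derivation:
Step 0: x=[8.5000] v=[0.0000]
Step 1: x=[8.2111] v=[-1.4444]
Step 2: x=[7.6667] v=[-2.7219]
Step 3: x=[6.9297] v=[-3.6849]
Step 4: x=[6.0853] v=[-4.2221]
Step 5: x=[5.2310] v=[-4.2714]
Step 6: x=[4.4656] v=[-3.8271]
Step 7: x=[3.8775] v=[-2.9406]
Step 8: x=[3.5346] v=[-1.7143]
Step 9: x=[3.4766] v=[-0.2898]
Step 10: x=[3.7102] v=[1.1682]
First v>=0 after going negative at step 10, time=2.0000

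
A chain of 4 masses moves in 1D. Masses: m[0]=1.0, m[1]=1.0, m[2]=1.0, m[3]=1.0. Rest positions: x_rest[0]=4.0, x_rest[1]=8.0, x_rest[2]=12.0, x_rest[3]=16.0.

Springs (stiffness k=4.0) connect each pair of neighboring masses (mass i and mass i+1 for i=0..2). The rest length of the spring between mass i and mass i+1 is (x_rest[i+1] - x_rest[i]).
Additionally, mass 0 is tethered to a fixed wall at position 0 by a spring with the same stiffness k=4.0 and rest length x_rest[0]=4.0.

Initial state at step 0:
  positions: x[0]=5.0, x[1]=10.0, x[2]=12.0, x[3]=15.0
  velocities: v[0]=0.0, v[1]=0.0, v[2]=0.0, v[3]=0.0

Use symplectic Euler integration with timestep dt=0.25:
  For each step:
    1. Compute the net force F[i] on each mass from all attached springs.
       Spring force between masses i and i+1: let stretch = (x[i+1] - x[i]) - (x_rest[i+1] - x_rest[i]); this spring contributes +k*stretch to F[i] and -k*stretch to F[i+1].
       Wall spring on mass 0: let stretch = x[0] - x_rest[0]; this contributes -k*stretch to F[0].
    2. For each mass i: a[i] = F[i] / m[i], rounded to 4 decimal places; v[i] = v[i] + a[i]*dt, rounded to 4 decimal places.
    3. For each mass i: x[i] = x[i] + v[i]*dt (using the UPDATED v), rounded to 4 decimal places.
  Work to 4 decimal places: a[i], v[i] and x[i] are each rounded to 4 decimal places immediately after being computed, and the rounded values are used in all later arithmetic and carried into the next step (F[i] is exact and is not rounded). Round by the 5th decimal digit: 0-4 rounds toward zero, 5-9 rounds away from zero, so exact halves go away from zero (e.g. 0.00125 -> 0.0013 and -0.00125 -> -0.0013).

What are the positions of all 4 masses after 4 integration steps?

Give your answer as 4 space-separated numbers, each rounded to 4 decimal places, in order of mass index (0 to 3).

Step 0: x=[5.0000 10.0000 12.0000 15.0000] v=[0.0000 0.0000 0.0000 0.0000]
Step 1: x=[5.0000 9.2500 12.2500 15.2500] v=[0.0000 -3.0000 1.0000 1.0000]
Step 2: x=[4.8125 8.1875 12.5000 15.7500] v=[-0.7500 -4.2500 1.0000 2.0000]
Step 3: x=[4.2656 7.3594 12.4844 16.4375] v=[-2.1875 -3.3125 -0.0625 2.7500]
Step 4: x=[3.4258 7.0391 12.1758 17.1367] v=[-3.3593 -1.2813 -1.2344 2.7969]

Answer: 3.4258 7.0391 12.1758 17.1367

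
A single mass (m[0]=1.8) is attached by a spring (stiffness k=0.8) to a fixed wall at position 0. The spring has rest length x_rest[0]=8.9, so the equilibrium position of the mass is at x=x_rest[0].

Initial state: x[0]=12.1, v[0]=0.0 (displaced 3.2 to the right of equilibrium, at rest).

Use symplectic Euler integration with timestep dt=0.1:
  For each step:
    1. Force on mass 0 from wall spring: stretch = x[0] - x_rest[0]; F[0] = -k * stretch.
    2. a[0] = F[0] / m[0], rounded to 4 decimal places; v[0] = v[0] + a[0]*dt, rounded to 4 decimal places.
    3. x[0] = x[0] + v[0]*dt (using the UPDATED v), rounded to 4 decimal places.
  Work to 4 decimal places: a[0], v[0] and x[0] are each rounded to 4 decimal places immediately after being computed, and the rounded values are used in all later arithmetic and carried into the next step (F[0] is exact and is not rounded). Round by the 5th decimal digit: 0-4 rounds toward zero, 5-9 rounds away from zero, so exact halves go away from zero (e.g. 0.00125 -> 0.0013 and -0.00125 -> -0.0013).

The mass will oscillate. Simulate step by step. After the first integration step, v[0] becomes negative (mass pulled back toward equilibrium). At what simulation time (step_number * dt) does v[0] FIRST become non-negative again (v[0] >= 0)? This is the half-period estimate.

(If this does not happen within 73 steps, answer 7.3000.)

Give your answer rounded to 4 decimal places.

Answer: 4.8000

Derivation:
Step 0: x=[12.1000] v=[0.0000]
Step 1: x=[12.0858] v=[-0.1422]
Step 2: x=[12.0574] v=[-0.2838]
Step 3: x=[12.0150] v=[-0.4241]
Step 4: x=[11.9588] v=[-0.5625]
Step 5: x=[11.8890] v=[-0.6985]
Step 6: x=[11.8059] v=[-0.8313]
Step 7: x=[11.7099] v=[-0.9605]
Step 8: x=[11.6014] v=[-1.0854]
Step 9: x=[11.4809] v=[-1.2055]
Step 10: x=[11.3489] v=[-1.3202]
Step 11: x=[11.2060] v=[-1.4290]
Step 12: x=[11.0529] v=[-1.5315]
Step 13: x=[10.8902] v=[-1.6272]
Step 14: x=[10.7186] v=[-1.7157]
Step 15: x=[10.5390] v=[-1.7965]
Step 16: x=[10.3521] v=[-1.8693]
Step 17: x=[10.1587] v=[-1.9338]
Step 18: x=[9.9597] v=[-1.9897]
Step 19: x=[9.7560] v=[-2.0368]
Step 20: x=[9.5485] v=[-2.0748]
Step 21: x=[9.3381] v=[-2.1036]
Step 22: x=[9.1258] v=[-2.1231]
Step 23: x=[8.9125] v=[-2.1331]
Step 24: x=[8.6991] v=[-2.1337]
Step 25: x=[8.4866] v=[-2.1248]
Step 26: x=[8.2760] v=[-2.1064]
Step 27: x=[8.0681] v=[-2.0787]
Step 28: x=[7.8639] v=[-2.0417]
Step 29: x=[7.6643] v=[-1.9957]
Step 30: x=[7.4702] v=[-1.9408]
Step 31: x=[7.2825] v=[-1.8773]
Step 32: x=[7.1020] v=[-1.8054]
Step 33: x=[6.9295] v=[-1.7255]
Step 34: x=[6.7657] v=[-1.6379]
Step 35: x=[6.6114] v=[-1.5430]
Step 36: x=[6.4673] v=[-1.4413]
Step 37: x=[6.3340] v=[-1.3332]
Step 38: x=[6.2121] v=[-1.2192]
Step 39: x=[6.1021] v=[-1.0997]
Step 40: x=[6.0046] v=[-0.9754]
Step 41: x=[5.9199] v=[-0.8467]
Step 42: x=[5.8485] v=[-0.7143]
Step 43: x=[5.7906] v=[-0.5787]
Step 44: x=[5.7466] v=[-0.4405]
Step 45: x=[5.7166] v=[-0.3004]
Step 46: x=[5.7007] v=[-0.1589]
Step 47: x=[5.6990] v=[-0.0167]
Step 48: x=[5.7116] v=[0.1256]
First v>=0 after going negative at step 48, time=4.8000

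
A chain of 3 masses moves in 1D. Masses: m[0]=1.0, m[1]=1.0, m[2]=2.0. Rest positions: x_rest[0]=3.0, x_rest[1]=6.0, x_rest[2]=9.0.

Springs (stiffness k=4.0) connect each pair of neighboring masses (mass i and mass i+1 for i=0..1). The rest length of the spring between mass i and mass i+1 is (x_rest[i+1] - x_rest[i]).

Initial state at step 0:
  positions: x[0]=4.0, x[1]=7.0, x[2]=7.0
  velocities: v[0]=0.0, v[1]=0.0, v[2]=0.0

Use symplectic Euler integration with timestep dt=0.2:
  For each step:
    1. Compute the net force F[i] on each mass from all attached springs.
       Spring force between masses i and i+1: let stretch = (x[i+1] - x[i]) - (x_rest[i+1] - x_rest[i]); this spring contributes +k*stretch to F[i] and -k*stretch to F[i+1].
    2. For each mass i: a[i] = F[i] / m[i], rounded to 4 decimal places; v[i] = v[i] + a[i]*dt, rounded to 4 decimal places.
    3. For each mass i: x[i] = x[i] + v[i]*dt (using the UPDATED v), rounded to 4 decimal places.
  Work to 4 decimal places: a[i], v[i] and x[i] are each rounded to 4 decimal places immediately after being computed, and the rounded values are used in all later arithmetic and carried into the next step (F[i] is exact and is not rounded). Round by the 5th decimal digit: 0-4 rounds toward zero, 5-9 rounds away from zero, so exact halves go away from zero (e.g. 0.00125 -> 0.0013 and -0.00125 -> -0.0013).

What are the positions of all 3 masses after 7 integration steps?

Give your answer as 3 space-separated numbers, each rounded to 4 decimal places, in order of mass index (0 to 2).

Answer: 0.5784 5.3934 9.5141

Derivation:
Step 0: x=[4.0000 7.0000 7.0000] v=[0.0000 0.0000 0.0000]
Step 1: x=[4.0000 6.5200 7.2400] v=[0.0000 -2.4000 1.2000]
Step 2: x=[3.9232 5.7520 7.6624] v=[-0.3840 -3.8400 2.1120]
Step 3: x=[3.6590 4.9971 8.1720] v=[-1.3210 -3.7747 2.5478]
Step 4: x=[3.1289 4.5360 8.6676] v=[-2.6505 -2.3053 2.4778]
Step 5: x=[2.3439 4.5109 9.0726] v=[-3.9248 -0.1257 2.0252]
Step 6: x=[1.4257 4.8689 9.3527] v=[-4.5912 1.7901 1.4005]
Step 7: x=[0.5784 5.3934 9.5141] v=[-4.2366 2.6226 0.8070]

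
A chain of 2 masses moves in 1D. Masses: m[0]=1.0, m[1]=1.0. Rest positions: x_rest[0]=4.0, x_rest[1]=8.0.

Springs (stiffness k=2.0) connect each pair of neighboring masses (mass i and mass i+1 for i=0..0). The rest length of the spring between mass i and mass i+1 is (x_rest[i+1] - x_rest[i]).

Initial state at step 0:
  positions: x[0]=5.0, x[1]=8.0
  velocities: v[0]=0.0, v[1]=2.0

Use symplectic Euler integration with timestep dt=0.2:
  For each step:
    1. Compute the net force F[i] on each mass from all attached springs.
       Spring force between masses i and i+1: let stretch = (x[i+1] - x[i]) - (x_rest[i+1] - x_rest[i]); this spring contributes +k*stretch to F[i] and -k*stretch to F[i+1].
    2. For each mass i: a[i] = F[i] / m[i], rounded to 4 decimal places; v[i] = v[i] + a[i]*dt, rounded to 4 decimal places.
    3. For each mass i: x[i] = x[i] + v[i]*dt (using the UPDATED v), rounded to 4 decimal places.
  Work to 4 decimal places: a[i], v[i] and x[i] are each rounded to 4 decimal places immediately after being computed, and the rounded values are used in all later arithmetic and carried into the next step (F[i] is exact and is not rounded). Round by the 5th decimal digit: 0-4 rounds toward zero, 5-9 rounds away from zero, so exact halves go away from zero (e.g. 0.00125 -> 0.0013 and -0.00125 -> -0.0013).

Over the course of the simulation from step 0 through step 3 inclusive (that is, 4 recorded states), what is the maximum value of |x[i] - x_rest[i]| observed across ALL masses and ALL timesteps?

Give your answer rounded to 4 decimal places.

Step 0: x=[5.0000 8.0000] v=[0.0000 2.0000]
Step 1: x=[4.9200 8.4800] v=[-0.4000 2.4000]
Step 2: x=[4.8048 8.9952] v=[-0.5760 2.5760]
Step 3: x=[4.7048 9.4952] v=[-0.4998 2.4998]
Max displacement = 1.4952

Answer: 1.4952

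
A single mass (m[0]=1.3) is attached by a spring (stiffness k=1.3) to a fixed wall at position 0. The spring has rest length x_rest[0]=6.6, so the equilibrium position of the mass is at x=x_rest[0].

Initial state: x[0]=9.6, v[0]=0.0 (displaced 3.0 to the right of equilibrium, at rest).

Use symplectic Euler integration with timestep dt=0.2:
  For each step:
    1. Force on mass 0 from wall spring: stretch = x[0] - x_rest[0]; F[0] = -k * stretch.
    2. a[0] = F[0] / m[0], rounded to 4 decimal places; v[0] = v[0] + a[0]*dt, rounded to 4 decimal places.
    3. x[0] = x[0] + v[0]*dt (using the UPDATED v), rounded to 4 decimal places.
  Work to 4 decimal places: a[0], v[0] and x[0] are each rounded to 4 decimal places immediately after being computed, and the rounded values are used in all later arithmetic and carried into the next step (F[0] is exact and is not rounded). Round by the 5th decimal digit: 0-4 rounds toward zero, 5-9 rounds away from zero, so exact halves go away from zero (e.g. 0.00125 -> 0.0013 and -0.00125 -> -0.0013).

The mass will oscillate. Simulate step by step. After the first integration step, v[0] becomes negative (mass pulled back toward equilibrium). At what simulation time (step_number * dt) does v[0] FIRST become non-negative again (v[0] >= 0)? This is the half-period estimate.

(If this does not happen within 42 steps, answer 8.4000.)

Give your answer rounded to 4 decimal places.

Step 0: x=[9.6000] v=[0.0000]
Step 1: x=[9.4800] v=[-0.6000]
Step 2: x=[9.2448] v=[-1.1760]
Step 3: x=[8.9038] v=[-1.7050]
Step 4: x=[8.4706] v=[-2.1658]
Step 5: x=[7.9626] v=[-2.5399]
Step 6: x=[7.4001] v=[-2.8124]
Step 7: x=[6.8056] v=[-2.9724]
Step 8: x=[6.2029] v=[-3.0135]
Step 9: x=[5.6161] v=[-2.9341]
Step 10: x=[5.0686] v=[-2.7373]
Step 11: x=[4.5824] v=[-2.4310]
Step 12: x=[4.1769] v=[-2.0275]
Step 13: x=[3.8683] v=[-1.5429]
Step 14: x=[3.6690] v=[-0.9966]
Step 15: x=[3.5869] v=[-0.4104]
Step 16: x=[3.6253] v=[0.1922]
First v>=0 after going negative at step 16, time=3.2000

Answer: 3.2000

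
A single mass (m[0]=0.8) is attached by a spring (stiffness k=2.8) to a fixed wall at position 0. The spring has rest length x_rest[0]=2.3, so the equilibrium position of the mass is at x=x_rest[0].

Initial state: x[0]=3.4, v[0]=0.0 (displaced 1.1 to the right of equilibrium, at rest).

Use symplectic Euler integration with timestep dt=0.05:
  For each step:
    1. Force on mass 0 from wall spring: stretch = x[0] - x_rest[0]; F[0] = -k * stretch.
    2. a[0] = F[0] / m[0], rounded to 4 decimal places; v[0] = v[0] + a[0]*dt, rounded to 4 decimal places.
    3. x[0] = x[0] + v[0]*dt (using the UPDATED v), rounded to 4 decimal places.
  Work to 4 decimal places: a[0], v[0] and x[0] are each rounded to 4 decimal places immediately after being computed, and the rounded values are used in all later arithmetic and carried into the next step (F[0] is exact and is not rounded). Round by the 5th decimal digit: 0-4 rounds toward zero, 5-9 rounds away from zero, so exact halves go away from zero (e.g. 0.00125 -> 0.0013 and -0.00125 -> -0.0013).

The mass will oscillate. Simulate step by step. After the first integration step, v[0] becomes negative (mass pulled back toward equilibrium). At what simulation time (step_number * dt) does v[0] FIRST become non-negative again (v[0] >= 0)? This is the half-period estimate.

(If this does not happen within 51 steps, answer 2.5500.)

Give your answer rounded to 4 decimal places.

Answer: 1.7000

Derivation:
Step 0: x=[3.4000] v=[0.0000]
Step 1: x=[3.3904] v=[-0.1925]
Step 2: x=[3.3712] v=[-0.3833]
Step 3: x=[3.3427] v=[-0.5708]
Step 4: x=[3.3050] v=[-0.7533]
Step 5: x=[3.2585] v=[-0.9292]
Step 6: x=[3.2037] v=[-1.0969]
Step 7: x=[3.1409] v=[-1.2551]
Step 8: x=[3.0708] v=[-1.4023]
Step 9: x=[2.9939] v=[-1.5372]
Step 10: x=[2.9110] v=[-1.6586]
Step 11: x=[2.8227] v=[-1.7655]
Step 12: x=[2.7299] v=[-1.8570]
Step 13: x=[2.6333] v=[-1.9322]
Step 14: x=[2.5338] v=[-1.9905]
Step 15: x=[2.4322] v=[-2.0314]
Step 16: x=[2.3295] v=[-2.0545]
Step 17: x=[2.2265] v=[-2.0597]
Step 18: x=[2.1242] v=[-2.0468]
Step 19: x=[2.0234] v=[-2.0160]
Step 20: x=[1.9250] v=[-1.9676]
Step 21: x=[1.8299] v=[-1.9020]
Step 22: x=[1.7389] v=[-1.8197]
Step 23: x=[1.6528] v=[-1.7215]
Step 24: x=[1.5724] v=[-1.6082]
Step 25: x=[1.4984] v=[-1.4809]
Step 26: x=[1.4314] v=[-1.3406]
Step 27: x=[1.3720] v=[-1.1886]
Step 28: x=[1.3207] v=[-1.0262]
Step 29: x=[1.2780] v=[-0.8548]
Step 30: x=[1.2442] v=[-0.6760]
Step 31: x=[1.2196] v=[-0.4912]
Step 32: x=[1.2045] v=[-0.3021]
Step 33: x=[1.1990] v=[-0.1104]
Step 34: x=[1.2031] v=[0.0823]
First v>=0 after going negative at step 34, time=1.7000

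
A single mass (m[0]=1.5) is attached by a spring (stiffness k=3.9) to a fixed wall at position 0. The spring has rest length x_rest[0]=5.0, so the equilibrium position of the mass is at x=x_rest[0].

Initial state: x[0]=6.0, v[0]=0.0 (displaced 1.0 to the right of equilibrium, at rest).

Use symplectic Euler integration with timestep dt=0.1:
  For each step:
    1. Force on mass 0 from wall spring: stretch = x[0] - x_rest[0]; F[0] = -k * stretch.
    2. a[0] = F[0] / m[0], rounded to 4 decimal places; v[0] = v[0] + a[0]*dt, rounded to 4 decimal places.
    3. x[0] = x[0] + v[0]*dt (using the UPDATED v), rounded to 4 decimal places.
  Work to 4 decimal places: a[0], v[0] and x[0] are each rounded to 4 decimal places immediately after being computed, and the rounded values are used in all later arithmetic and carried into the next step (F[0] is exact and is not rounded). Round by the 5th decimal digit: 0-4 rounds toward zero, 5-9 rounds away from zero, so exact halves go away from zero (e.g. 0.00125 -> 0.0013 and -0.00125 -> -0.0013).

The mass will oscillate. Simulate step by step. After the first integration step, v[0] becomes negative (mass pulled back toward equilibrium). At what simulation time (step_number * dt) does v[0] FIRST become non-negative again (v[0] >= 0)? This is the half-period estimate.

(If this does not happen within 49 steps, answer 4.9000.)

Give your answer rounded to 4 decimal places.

Step 0: x=[6.0000] v=[0.0000]
Step 1: x=[5.9740] v=[-0.2600]
Step 2: x=[5.9227] v=[-0.5132]
Step 3: x=[5.8474] v=[-0.7531]
Step 4: x=[5.7501] v=[-0.9734]
Step 5: x=[5.6333] v=[-1.1684]
Step 6: x=[5.5000] v=[-1.3331]
Step 7: x=[5.3537] v=[-1.4631]
Step 8: x=[5.1982] v=[-1.5551]
Step 9: x=[5.0375] v=[-1.6066]
Step 10: x=[4.8759] v=[-1.6164]
Step 11: x=[4.7175] v=[-1.5841]
Step 12: x=[4.5664] v=[-1.5107]
Step 13: x=[4.4266] v=[-1.3980]
Step 14: x=[4.3017] v=[-1.2489]
Step 15: x=[4.1950] v=[-1.0673]
Step 16: x=[4.1092] v=[-0.8580]
Step 17: x=[4.0466] v=[-0.6264]
Step 18: x=[4.0088] v=[-0.3785]
Step 19: x=[3.9967] v=[-0.1208]
Step 20: x=[4.0107] v=[0.1401]
First v>=0 after going negative at step 20, time=2.0000

Answer: 2.0000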